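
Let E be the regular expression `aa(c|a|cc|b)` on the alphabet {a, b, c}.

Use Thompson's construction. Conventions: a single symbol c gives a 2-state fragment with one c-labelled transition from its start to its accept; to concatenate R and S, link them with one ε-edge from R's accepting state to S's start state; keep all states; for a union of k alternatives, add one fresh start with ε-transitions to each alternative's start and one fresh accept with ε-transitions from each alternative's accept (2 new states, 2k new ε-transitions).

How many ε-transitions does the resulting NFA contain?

11

Bottom-up over the parse tree:
Each of the 7 symbol leaves contributes 0 ε-transitions.
  cc : 1 ε-transition
  c|a|cc|b : 9 ε-transitions
  aa(c|a|cc|b) : 11 ε-transitions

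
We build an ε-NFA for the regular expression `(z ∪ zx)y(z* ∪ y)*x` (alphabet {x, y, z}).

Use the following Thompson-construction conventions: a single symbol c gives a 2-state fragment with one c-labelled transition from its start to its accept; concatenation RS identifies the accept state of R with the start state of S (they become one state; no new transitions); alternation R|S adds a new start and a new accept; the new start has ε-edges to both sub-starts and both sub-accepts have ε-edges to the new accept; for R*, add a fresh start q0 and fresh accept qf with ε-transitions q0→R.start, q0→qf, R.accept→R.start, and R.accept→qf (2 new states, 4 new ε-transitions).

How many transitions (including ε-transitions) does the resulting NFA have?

Bottom-up over the parse tree:
Each of the 7 symbol leaves contributes 1 transition (1 symbol, 0 ε).
  zx — 2 transitions (2 symbol, 0 ε)
  z ∪ zx — 7 transitions (3 symbol, 4 ε)
  z* — 5 transitions (1 symbol, 4 ε)
  z* ∪ y — 10 transitions (2 symbol, 8 ε)
  (z* ∪ y)* — 14 transitions (2 symbol, 12 ε)
  (z ∪ zx)y(z* ∪ y)*x — 23 transitions (7 symbol, 16 ε)

23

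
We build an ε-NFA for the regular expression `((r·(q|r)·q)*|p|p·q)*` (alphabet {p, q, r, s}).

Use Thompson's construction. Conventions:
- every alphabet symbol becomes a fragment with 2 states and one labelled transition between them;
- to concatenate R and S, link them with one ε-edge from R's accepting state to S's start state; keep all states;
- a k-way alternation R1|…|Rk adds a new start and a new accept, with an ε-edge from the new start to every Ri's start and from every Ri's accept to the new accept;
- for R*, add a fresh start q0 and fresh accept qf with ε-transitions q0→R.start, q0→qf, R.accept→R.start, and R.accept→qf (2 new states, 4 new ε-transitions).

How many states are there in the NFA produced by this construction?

Per subexpression:
Each of the 7 symbol leaves contributes a 2-state fragment.
  q|r = 6 states
  r·(q|r)·q = 10 states
  (r·(q|r)·q)* = 12 states
  p·q = 4 states
  (r·(q|r)·q)*|p|p·q = 20 states
  ((r·(q|r)·q)*|p|p·q)* = 22 states

22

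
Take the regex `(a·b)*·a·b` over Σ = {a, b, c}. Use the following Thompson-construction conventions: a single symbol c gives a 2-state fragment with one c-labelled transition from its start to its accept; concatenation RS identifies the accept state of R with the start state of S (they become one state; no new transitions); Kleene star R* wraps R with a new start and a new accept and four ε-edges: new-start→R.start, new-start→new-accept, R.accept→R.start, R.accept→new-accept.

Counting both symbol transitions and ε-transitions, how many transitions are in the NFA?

8

By structural recursion:
Each of the 4 symbol leaves contributes 1 transition (1 symbol, 0 ε).
  a·b = 2 transitions (2 symbol, 0 ε)
  (a·b)* = 6 transitions (2 symbol, 4 ε)
  (a·b)*·a·b = 8 transitions (4 symbol, 4 ε)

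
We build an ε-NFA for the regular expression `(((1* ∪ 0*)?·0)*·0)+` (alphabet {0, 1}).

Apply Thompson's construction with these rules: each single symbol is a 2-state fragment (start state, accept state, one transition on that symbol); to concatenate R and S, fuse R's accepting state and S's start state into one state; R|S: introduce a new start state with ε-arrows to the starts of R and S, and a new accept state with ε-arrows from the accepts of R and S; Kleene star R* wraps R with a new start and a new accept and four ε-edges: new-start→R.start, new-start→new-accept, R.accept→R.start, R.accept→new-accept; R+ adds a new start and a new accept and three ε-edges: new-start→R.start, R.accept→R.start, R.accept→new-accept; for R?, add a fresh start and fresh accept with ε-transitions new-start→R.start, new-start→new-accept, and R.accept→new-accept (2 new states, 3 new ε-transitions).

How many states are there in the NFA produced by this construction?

Recursing over subexpressions:
Each of the 4 symbol leaves contributes a 2-state fragment.
  1* : 4 states
  0* : 4 states
  1* ∪ 0* : 10 states
  (1* ∪ 0*)? : 12 states
  (1* ∪ 0*)?·0 : 13 states
  ((1* ∪ 0*)?·0)* : 15 states
  ((1* ∪ 0*)?·0)*·0 : 16 states
  (((1* ∪ 0*)?·0)*·0)+ : 18 states

18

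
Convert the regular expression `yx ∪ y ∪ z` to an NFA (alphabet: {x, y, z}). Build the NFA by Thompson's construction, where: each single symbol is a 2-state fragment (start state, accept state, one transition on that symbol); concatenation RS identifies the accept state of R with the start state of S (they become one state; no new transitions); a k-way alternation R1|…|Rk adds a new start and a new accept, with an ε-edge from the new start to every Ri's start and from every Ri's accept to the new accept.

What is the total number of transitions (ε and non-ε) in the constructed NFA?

Building bottom-up:
Each of the 4 symbol leaves contributes 1 transition (1 symbol, 0 ε).
  yx → 2 transitions (2 symbol, 0 ε)
  yx ∪ y ∪ z → 10 transitions (4 symbol, 6 ε)

10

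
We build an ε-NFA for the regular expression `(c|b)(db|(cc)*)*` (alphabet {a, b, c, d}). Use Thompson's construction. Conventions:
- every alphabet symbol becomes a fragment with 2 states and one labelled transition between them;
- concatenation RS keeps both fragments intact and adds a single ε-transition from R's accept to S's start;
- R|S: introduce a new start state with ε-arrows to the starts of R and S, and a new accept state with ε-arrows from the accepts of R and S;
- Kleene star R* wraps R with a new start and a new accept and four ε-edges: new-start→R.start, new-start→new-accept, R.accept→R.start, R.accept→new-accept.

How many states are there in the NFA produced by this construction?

Building bottom-up:
Each of the 6 symbol leaves contributes a 2-state fragment.
  c|b = 6 states
  db = 4 states
  cc = 4 states
  (cc)* = 6 states
  db|(cc)* = 12 states
  (db|(cc)*)* = 14 states
  (c|b)(db|(cc)*)* = 20 states

20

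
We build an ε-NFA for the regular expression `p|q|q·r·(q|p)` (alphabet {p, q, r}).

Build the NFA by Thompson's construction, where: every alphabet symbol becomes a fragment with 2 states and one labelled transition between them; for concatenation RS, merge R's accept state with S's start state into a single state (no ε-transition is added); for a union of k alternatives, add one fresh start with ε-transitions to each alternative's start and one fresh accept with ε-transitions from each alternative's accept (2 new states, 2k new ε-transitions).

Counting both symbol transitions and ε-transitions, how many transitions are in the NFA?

Bottom-up over the parse tree:
Each of the 6 symbol leaves contributes 1 transition (1 symbol, 0 ε).
  q|p : 6 transitions (2 symbol, 4 ε)
  q·r·(q|p) : 8 transitions (4 symbol, 4 ε)
  p|q|q·r·(q|p) : 16 transitions (6 symbol, 10 ε)

16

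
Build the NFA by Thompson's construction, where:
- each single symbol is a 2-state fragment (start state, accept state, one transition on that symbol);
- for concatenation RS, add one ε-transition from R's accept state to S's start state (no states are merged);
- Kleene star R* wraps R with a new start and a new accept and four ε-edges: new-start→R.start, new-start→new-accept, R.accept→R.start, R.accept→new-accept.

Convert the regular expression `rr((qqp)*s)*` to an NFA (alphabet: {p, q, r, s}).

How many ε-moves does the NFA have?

13

Recursing over subexpressions:
Each of the 6 symbol leaves contributes 0 ε-transitions.
  qqp = 2 ε-transitions
  (qqp)* = 6 ε-transitions
  (qqp)*s = 7 ε-transitions
  ((qqp)*s)* = 11 ε-transitions
  rr((qqp)*s)* = 13 ε-transitions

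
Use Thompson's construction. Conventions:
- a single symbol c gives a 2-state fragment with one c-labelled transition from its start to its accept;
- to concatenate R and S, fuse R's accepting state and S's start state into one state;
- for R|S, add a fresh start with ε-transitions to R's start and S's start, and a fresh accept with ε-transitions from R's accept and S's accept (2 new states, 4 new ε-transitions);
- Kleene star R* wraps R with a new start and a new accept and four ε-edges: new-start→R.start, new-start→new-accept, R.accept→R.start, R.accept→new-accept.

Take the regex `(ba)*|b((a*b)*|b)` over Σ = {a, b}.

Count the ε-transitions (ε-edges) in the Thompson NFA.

20

Per subexpression:
Each of the 6 symbol leaves contributes 0 ε-transitions.
  ba = 0 ε-transitions
  (ba)* = 4 ε-transitions
  a* = 4 ε-transitions
  a*b = 4 ε-transitions
  (a*b)* = 8 ε-transitions
  (a*b)*|b = 12 ε-transitions
  b((a*b)*|b) = 12 ε-transitions
  (ba)*|b((a*b)*|b) = 20 ε-transitions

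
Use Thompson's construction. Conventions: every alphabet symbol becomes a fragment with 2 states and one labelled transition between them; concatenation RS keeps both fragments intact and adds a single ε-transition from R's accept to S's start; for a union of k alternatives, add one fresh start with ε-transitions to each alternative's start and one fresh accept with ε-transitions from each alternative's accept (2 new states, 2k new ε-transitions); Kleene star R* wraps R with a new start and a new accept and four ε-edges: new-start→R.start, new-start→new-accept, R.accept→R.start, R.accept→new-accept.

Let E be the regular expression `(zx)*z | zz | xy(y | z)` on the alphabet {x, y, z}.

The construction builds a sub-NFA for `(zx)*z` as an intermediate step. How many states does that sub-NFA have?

8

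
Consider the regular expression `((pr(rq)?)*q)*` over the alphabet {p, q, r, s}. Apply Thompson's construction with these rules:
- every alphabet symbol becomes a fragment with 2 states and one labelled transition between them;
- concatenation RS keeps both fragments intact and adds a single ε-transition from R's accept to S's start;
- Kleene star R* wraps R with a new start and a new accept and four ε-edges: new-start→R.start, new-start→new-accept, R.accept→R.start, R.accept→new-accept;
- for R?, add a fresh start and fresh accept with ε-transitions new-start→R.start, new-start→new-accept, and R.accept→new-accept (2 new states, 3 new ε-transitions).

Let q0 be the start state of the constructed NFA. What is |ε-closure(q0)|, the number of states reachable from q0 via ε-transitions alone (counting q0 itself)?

Work bottom-up. For each fragment F, track |ε-closure(F.start)| and whether F's accept lies in that closure (i.e. whether F accepts ε). A single-symbol fragment has closure size 1 and does not accept ε.
  rq → same as the first factor's closure: |ε-closure| = 1
  (rq)? → new start has ε-edges to the inner start and to the new accept, so |ε-closure| = 2 + 1 = 3
  pr(rq)? → same as the first factor's closure: |ε-closure| = 1
  (pr(rq)?)* → the star's fresh start ε-reaches both the body's start and the fresh accept: |ε-closure| = 2 + 1 = 3
  (pr(rq)?)*q → the left operand accepts ε, so the closure extends into the next operand (via the concat ε-link); |ε-closure| = 3 + 1 = 4
  ((pr(rq)?)*q)* → new start has ε-edges to the inner start and to the new accept, so |ε-closure| = 2 + 4 = 6

6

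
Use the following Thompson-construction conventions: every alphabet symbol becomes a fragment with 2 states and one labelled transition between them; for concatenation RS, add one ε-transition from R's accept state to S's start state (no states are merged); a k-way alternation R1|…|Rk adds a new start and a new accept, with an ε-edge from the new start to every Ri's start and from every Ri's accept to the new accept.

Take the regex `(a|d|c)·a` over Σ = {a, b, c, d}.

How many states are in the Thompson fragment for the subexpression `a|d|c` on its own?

8

Fragment for `a|d|c`:
Each of the 3 symbol leaves contributes a 2-state fragment.
  a|d|c — 8 states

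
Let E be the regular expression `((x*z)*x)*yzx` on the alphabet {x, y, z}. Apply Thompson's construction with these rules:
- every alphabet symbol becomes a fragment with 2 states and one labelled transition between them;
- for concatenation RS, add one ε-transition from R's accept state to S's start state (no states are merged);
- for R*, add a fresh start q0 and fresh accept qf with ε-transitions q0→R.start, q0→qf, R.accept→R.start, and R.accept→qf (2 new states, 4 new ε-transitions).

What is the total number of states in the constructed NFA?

18

Bottom-up over the parse tree:
Each of the 6 symbol leaves contributes a 2-state fragment.
  x* = 4 states
  x*z = 6 states
  (x*z)* = 8 states
  (x*z)*x = 10 states
  ((x*z)*x)* = 12 states
  ((x*z)*x)*yzx = 18 states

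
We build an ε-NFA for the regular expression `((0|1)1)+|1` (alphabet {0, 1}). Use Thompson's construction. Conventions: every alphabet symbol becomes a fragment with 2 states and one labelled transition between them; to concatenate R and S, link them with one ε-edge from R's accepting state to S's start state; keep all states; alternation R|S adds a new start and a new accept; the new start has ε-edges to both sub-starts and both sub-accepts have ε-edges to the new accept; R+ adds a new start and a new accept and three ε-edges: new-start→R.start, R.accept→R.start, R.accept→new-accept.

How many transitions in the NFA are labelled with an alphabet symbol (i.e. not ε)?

By structural recursion:
Each of the 4 symbol leaves contributes exactly 1 symbol transition.
  0|1 = 2 symbol transitions
  (0|1)1 = 3 symbol transitions
  ((0|1)1)+ = 3 symbol transitions
  ((0|1)1)+|1 = 4 symbol transitions

4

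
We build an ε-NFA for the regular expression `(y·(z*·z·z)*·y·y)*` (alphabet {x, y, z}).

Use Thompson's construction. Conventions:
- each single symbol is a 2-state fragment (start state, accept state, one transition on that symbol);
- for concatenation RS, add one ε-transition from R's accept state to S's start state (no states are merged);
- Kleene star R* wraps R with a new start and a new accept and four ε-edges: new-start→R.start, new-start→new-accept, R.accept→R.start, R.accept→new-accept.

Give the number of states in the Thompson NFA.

Bottom-up over the parse tree:
Each of the 6 symbol leaves contributes a 2-state fragment.
  z* → 4 states
  z*·z·z → 8 states
  (z*·z·z)* → 10 states
  y·(z*·z·z)*·y·y → 16 states
  (y·(z*·z·z)*·y·y)* → 18 states

18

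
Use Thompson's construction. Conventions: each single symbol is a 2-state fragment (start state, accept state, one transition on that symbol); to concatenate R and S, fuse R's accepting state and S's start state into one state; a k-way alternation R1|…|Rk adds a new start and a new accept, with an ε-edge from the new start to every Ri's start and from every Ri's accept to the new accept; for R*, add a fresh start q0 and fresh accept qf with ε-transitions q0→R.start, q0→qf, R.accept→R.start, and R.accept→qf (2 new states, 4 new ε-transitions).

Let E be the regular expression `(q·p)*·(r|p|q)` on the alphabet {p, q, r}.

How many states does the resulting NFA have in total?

Bottom-up over the parse tree:
Each of the 5 symbol leaves contributes a 2-state fragment.
  q·p → 3 states
  (q·p)* → 5 states
  r|p|q → 8 states
  (q·p)*·(r|p|q) → 12 states

12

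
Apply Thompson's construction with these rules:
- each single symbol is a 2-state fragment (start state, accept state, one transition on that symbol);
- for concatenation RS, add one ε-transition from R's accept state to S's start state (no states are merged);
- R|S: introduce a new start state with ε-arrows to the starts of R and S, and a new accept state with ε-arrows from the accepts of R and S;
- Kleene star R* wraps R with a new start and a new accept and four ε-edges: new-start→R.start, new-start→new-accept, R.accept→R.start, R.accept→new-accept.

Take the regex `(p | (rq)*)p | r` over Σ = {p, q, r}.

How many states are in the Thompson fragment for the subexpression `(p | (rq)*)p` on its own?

12

Fragment for `(p | (rq)*)p`:
Each of the 4 symbol leaves contributes a 2-state fragment.
  rq : 4 states
  (rq)* : 6 states
  p | (rq)* : 10 states
  (p | (rq)*)p : 12 states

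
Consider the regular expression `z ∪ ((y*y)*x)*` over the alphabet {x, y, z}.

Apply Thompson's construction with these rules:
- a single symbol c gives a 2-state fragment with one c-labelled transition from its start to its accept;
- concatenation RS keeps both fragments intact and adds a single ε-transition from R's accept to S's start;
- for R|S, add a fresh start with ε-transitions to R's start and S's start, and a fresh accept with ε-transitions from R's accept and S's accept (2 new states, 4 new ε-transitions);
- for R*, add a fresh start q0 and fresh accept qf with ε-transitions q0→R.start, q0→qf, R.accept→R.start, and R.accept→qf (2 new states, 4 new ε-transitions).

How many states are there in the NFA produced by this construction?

16

Per subexpression:
Each of the 4 symbol leaves contributes a 2-state fragment.
  y* : 4 states
  y*y : 6 states
  (y*y)* : 8 states
  (y*y)*x : 10 states
  ((y*y)*x)* : 12 states
  z ∪ ((y*y)*x)* : 16 states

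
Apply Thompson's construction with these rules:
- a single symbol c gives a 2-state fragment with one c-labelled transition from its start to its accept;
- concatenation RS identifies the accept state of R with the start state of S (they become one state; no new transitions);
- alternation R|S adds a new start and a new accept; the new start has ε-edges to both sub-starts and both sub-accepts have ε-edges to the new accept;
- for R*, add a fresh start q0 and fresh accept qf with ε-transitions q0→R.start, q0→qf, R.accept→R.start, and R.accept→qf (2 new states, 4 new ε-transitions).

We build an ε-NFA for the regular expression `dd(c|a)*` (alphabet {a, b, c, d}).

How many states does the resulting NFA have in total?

10

Per subexpression:
Each of the 4 symbol leaves contributes a 2-state fragment.
  c|a → 6 states
  (c|a)* → 8 states
  dd(c|a)* → 10 states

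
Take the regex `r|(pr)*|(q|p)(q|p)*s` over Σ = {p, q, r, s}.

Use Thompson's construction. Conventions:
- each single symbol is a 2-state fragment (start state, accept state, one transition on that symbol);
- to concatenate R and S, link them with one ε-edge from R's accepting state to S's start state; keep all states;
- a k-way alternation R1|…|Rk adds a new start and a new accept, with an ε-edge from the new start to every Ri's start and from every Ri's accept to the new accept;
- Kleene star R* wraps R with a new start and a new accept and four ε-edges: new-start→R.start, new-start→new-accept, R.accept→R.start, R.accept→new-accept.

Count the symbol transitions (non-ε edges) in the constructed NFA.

8

Building bottom-up:
Each of the 8 symbol leaves contributes exactly 1 symbol transition.
  pr = 2 symbol transitions
  (pr)* = 2 symbol transitions
  q|p = 2 symbol transitions
  q|p = 2 symbol transitions
  (q|p)* = 2 symbol transitions
  (q|p)(q|p)*s = 5 symbol transitions
  r|(pr)*|(q|p)(q|p)*s = 8 symbol transitions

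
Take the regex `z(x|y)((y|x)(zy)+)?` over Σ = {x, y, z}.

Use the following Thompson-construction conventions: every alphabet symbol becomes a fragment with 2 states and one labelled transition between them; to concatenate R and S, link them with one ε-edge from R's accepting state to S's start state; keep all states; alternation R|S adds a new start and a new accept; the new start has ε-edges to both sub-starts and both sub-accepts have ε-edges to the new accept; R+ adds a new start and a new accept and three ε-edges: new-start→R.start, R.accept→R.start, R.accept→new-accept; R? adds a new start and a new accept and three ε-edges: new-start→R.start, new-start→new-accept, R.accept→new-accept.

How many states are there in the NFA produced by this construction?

22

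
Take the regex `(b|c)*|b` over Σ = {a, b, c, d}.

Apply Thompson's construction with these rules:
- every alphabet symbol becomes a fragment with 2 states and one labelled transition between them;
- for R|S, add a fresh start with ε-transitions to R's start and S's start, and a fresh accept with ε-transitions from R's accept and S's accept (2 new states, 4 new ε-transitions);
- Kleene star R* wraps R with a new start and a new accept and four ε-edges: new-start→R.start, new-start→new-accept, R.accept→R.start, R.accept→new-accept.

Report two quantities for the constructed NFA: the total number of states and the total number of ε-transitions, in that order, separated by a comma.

Recursing over subexpressions:
Each of the 3 symbol leaves contributes 2 states and 0 ε-transitions.
  b|c = 6 states, 4 ε-transitions
  (b|c)* = 8 states, 8 ε-transitions
  (b|c)*|b = 12 states, 12 ε-transitions

12, 12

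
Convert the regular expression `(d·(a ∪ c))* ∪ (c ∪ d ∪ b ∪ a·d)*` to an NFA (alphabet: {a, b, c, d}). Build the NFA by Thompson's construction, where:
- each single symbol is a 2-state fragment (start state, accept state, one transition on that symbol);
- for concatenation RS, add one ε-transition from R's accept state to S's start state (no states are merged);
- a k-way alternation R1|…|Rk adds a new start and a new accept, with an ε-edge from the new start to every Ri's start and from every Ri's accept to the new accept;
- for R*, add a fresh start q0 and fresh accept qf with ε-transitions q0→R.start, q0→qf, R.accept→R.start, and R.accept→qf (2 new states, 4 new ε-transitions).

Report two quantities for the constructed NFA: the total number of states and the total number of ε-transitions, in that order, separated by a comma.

26, 26

Per subexpression:
Each of the 8 symbol leaves contributes 2 states and 0 ε-transitions.
  a ∪ c — 6 states, 4 ε-transitions
  d·(a ∪ c) — 8 states, 5 ε-transitions
  (d·(a ∪ c))* — 10 states, 9 ε-transitions
  a·d — 4 states, 1 ε-transition
  c ∪ d ∪ b ∪ a·d — 12 states, 9 ε-transitions
  (c ∪ d ∪ b ∪ a·d)* — 14 states, 13 ε-transitions
  (d·(a ∪ c))* ∪ (c ∪ d ∪ b ∪ a·d)* — 26 states, 26 ε-transitions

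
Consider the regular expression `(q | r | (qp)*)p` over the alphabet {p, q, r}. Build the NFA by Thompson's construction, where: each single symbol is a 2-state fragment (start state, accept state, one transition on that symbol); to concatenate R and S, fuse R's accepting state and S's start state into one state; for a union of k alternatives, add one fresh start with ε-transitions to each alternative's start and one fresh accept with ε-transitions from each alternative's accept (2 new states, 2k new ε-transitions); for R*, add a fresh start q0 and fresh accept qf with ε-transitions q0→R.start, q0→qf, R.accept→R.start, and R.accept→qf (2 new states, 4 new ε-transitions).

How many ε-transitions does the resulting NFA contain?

10

Per subexpression:
Each of the 5 symbol leaves contributes 0 ε-transitions.
  qp — 0 ε-transitions
  (qp)* — 4 ε-transitions
  q | r | (qp)* — 10 ε-transitions
  (q | r | (qp)*)p — 10 ε-transitions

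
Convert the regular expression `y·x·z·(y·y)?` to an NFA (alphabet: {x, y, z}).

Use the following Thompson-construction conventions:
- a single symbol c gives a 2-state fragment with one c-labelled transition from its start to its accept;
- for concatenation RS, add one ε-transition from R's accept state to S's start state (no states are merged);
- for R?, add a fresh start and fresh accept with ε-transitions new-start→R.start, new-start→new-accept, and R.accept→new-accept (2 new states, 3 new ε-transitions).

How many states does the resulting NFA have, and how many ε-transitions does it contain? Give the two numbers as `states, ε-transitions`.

12, 7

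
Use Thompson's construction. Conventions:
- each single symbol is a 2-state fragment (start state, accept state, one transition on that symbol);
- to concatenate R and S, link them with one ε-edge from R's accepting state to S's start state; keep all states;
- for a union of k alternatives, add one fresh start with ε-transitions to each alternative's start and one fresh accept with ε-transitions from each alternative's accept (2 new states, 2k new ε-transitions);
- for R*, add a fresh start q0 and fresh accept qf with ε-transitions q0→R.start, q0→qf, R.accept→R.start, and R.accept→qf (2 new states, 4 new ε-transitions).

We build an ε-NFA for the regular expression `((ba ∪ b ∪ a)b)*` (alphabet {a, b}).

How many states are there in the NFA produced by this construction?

By structural recursion:
Each of the 5 symbol leaves contributes a 2-state fragment.
  ba — 4 states
  ba ∪ b ∪ a — 10 states
  (ba ∪ b ∪ a)b — 12 states
  ((ba ∪ b ∪ a)b)* — 14 states

14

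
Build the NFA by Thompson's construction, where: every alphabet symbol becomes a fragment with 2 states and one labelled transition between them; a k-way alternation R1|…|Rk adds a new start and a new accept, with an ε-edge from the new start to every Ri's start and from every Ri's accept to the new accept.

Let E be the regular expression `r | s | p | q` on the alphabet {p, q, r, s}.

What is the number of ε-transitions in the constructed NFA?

8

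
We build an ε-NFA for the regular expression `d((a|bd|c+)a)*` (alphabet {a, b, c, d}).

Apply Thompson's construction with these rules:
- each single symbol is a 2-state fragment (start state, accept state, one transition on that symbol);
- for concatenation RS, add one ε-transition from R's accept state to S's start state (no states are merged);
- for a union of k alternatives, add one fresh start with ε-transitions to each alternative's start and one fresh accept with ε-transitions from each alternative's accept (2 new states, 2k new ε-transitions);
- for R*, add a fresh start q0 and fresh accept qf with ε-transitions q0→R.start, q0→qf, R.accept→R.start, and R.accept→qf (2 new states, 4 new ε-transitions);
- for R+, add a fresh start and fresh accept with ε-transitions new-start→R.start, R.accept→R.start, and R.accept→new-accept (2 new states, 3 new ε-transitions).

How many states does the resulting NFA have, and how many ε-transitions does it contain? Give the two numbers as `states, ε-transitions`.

18, 16

By structural recursion:
Each of the 6 symbol leaves contributes 2 states and 0 ε-transitions.
  bd = 4 states, 1 ε-transition
  c+ = 4 states, 3 ε-transitions
  a|bd|c+ = 12 states, 10 ε-transitions
  (a|bd|c+)a = 14 states, 11 ε-transitions
  ((a|bd|c+)a)* = 16 states, 15 ε-transitions
  d((a|bd|c+)a)* = 18 states, 16 ε-transitions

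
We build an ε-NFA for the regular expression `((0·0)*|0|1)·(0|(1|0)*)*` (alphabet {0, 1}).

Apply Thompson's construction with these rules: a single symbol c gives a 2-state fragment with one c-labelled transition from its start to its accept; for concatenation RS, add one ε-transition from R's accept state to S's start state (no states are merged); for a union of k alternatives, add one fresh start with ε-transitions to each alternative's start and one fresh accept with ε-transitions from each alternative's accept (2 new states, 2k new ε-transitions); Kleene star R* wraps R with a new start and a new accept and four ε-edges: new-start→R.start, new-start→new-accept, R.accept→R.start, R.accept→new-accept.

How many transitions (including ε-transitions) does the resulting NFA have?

Bottom-up over the parse tree:
Each of the 7 symbol leaves contributes 1 transition (1 symbol, 0 ε).
  0·0 : 3 transitions (2 symbol, 1 ε)
  (0·0)* : 7 transitions (2 symbol, 5 ε)
  (0·0)*|0|1 : 15 transitions (4 symbol, 11 ε)
  1|0 : 6 transitions (2 symbol, 4 ε)
  (1|0)* : 10 transitions (2 symbol, 8 ε)
  0|(1|0)* : 15 transitions (3 symbol, 12 ε)
  (0|(1|0)*)* : 19 transitions (3 symbol, 16 ε)
  ((0·0)*|0|1)·(0|(1|0)*)* : 35 transitions (7 symbol, 28 ε)

35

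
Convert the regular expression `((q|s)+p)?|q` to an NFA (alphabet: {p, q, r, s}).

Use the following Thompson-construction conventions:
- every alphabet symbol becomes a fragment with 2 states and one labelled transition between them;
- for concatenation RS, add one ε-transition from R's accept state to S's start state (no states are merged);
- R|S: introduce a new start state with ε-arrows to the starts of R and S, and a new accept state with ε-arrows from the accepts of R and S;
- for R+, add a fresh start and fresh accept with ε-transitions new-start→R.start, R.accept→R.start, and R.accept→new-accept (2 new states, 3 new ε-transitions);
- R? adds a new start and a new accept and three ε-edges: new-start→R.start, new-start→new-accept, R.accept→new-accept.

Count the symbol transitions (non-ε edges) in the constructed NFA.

4

Building bottom-up:
Each of the 4 symbol leaves contributes exactly 1 symbol transition.
  q|s — 2 symbol transitions
  (q|s)+ — 2 symbol transitions
  (q|s)+p — 3 symbol transitions
  ((q|s)+p)? — 3 symbol transitions
  ((q|s)+p)?|q — 4 symbol transitions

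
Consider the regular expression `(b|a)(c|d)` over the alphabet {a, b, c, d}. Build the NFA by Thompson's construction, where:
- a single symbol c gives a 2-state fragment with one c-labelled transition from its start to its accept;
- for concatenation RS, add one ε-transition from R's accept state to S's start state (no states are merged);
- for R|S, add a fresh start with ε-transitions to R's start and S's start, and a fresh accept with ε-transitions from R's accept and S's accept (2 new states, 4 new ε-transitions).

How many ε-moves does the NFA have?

Recursing over subexpressions:
Each of the 4 symbol leaves contributes 0 ε-transitions.
  b|a : 4 ε-transitions
  c|d : 4 ε-transitions
  (b|a)(c|d) : 9 ε-transitions

9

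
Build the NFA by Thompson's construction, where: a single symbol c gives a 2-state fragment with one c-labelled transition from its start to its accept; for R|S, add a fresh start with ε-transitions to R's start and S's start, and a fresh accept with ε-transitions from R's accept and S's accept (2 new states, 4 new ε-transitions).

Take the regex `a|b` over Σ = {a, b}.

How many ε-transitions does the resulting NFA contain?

Building bottom-up:
Each of the 2 symbol leaves contributes 0 ε-transitions.
  a|b — 4 ε-transitions

4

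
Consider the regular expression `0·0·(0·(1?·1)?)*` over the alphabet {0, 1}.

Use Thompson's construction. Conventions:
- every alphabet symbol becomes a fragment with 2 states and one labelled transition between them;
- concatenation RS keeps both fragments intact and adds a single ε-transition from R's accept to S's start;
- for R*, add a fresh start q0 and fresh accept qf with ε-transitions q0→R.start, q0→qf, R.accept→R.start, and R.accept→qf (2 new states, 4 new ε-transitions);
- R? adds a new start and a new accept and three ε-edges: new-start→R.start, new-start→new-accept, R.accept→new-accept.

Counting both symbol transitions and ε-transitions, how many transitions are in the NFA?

Recursing over subexpressions:
Each of the 5 symbol leaves contributes 1 transition (1 symbol, 0 ε).
  1? : 4 transitions (1 symbol, 3 ε)
  1?·1 : 6 transitions (2 symbol, 4 ε)
  (1?·1)? : 9 transitions (2 symbol, 7 ε)
  0·(1?·1)? : 11 transitions (3 symbol, 8 ε)
  (0·(1?·1)?)* : 15 transitions (3 symbol, 12 ε)
  0·0·(0·(1?·1)?)* : 19 transitions (5 symbol, 14 ε)

19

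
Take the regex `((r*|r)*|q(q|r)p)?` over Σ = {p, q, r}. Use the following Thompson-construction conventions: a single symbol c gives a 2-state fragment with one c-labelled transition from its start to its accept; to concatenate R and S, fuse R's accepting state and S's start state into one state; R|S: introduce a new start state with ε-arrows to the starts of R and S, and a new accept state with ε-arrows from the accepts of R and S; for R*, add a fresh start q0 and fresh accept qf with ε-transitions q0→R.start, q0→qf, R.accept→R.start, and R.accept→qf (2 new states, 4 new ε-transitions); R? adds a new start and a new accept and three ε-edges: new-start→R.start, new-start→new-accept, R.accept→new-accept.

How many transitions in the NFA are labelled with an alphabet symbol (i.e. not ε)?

6

Per subexpression:
Each of the 6 symbol leaves contributes exactly 1 symbol transition.
  r* : 1 symbol transition
  r*|r : 2 symbol transitions
  (r*|r)* : 2 symbol transitions
  q|r : 2 symbol transitions
  q(q|r)p : 4 symbol transitions
  (r*|r)*|q(q|r)p : 6 symbol transitions
  ((r*|r)*|q(q|r)p)? : 6 symbol transitions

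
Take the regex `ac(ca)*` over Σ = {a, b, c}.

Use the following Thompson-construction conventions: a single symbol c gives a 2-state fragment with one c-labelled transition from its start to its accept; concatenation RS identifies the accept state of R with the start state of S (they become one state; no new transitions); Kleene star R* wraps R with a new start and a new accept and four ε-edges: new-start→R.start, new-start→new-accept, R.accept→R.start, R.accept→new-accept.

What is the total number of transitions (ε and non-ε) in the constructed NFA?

Bottom-up over the parse tree:
Each of the 4 symbol leaves contributes 1 transition (1 symbol, 0 ε).
  ca — 2 transitions (2 symbol, 0 ε)
  (ca)* — 6 transitions (2 symbol, 4 ε)
  ac(ca)* — 8 transitions (4 symbol, 4 ε)

8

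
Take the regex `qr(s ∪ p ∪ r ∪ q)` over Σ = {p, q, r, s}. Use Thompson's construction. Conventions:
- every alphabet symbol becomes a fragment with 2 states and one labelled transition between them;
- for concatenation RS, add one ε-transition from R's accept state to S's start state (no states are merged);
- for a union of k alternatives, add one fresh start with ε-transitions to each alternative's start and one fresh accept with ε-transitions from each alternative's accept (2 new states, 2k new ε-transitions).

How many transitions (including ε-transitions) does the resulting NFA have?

16

Recursing over subexpressions:
Each of the 6 symbol leaves contributes 1 transition (1 symbol, 0 ε).
  s ∪ p ∪ r ∪ q = 12 transitions (4 symbol, 8 ε)
  qr(s ∪ p ∪ r ∪ q) = 16 transitions (6 symbol, 10 ε)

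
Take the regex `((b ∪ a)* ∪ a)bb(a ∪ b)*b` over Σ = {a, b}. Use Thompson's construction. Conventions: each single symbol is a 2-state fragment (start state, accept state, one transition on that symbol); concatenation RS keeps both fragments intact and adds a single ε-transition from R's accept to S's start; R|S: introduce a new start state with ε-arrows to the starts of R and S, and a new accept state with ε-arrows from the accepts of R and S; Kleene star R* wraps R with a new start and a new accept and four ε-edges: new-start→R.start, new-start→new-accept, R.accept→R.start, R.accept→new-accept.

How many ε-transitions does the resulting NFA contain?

24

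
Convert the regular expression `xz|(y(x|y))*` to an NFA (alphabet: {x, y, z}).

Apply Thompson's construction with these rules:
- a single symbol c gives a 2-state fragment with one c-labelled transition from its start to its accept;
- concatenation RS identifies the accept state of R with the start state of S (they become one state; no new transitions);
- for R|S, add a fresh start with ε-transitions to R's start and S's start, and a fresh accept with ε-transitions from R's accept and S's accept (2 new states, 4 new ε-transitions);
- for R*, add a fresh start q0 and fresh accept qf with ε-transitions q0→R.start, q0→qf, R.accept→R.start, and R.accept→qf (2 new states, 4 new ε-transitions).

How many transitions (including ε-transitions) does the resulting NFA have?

17

Building bottom-up:
Each of the 5 symbol leaves contributes 1 transition (1 symbol, 0 ε).
  xz → 2 transitions (2 symbol, 0 ε)
  x|y → 6 transitions (2 symbol, 4 ε)
  y(x|y) → 7 transitions (3 symbol, 4 ε)
  (y(x|y))* → 11 transitions (3 symbol, 8 ε)
  xz|(y(x|y))* → 17 transitions (5 symbol, 12 ε)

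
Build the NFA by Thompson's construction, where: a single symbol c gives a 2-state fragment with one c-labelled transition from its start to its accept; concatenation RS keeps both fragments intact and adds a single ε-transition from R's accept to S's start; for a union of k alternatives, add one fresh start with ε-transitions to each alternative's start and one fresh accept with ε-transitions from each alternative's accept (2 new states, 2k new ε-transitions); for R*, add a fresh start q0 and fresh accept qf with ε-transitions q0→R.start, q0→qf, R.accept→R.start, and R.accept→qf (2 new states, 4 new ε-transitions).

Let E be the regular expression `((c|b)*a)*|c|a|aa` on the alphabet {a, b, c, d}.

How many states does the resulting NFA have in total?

22

Building bottom-up:
Each of the 7 symbol leaves contributes a 2-state fragment.
  c|b = 6 states
  (c|b)* = 8 states
  (c|b)*a = 10 states
  ((c|b)*a)* = 12 states
  aa = 4 states
  ((c|b)*a)*|c|a|aa = 22 states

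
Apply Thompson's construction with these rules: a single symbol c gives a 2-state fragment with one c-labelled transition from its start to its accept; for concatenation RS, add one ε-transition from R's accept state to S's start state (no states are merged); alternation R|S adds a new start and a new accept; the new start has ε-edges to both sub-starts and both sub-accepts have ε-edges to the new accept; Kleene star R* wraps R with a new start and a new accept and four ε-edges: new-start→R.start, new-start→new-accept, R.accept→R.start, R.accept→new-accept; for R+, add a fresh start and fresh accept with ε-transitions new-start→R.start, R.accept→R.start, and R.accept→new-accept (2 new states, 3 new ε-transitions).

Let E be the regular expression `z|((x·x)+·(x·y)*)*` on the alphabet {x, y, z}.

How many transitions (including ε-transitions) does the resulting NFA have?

23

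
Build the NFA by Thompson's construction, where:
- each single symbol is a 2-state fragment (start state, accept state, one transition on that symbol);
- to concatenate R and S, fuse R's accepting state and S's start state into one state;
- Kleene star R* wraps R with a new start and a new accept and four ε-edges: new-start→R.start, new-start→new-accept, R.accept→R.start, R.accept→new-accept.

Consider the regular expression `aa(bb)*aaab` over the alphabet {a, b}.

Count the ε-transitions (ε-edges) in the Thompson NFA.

Building bottom-up:
Each of the 8 symbol leaves contributes 0 ε-transitions.
  bb : 0 ε-transitions
  (bb)* : 4 ε-transitions
  aa(bb)*aaab : 4 ε-transitions

4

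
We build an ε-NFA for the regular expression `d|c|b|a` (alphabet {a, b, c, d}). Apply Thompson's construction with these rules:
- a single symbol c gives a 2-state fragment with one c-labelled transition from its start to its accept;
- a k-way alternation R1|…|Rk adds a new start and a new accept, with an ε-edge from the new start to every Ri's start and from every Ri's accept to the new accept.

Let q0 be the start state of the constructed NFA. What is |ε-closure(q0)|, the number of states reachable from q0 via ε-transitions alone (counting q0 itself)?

5

Let C(F) = |ε-closure(F.start)| within fragment F, and note whether F accepts ε. Symbol fragments have C = 1 and do not accept ε. Then:
  d|c|b|a → C = 1 + 1 + 1 + 1 + 1 = 5 (the new accept is not ε-reachable since no branch accepts ε)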